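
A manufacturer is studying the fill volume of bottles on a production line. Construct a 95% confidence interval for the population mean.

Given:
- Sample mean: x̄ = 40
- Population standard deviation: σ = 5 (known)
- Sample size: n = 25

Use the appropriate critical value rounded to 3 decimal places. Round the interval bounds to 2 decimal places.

The population standard deviation σ is known, so use a z-interval (standard normal critical value).

For 95% confidence, z* = 1.96 (from standard normal table)

Standard error: SE = σ/√n = 5/√25 = 1.000000

Margin of error: E = z* × SE = 1.96 × 1.000000 = 1.9600

Z-interval: x̄ ± E = 40 ± 1.9600 = (38.0400, 41.9600)

Rounded to 2 decimal places:

(38.04, 41.96)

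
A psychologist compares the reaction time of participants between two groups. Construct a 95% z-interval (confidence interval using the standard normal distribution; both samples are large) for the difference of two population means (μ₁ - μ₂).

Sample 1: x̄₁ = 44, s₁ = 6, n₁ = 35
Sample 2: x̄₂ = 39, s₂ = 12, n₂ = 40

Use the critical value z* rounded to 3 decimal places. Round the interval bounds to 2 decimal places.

Both samples are large (n₁ = 35 ≥ 30, n₂ = 40 ≥ 30), so a z-interval for the difference of means applies.

Point estimate: x̄₁ - x̄₂ = 44 - 39 = 5

Standard error: SE = √(s₁²/n₁ + s₂²/n₂)
= √(6²/35 + 12²/40)
= √(1.028571 + 3.600000)
= 2.151411

For 95% confidence, z* = 1.96 (from standard normal table)
Margin of error: E = z* × SE = 1.96 × 2.151411 = 4.2168

Z-interval: (x̄₁ - x̄₂) ± E = 5 ± 4.2168 = (0.7832, 9.2168)

Rounded to 2 decimal places:

(0.78, 9.22)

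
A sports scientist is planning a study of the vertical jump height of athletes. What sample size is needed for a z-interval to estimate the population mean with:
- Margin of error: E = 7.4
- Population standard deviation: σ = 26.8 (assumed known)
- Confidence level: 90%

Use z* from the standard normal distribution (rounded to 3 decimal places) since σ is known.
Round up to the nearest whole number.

Using z* since population σ is known (z-interval formula).

For 90% confidence, z* = 1.645 (from standard normal table)

Sample size formula for z-interval: n = (z*σ/E)²

n = (1.645 × 26.8 / 7.4)²
  = (5.957568)²
  = 35.4926

Round up to the nearest whole number: n = 36

36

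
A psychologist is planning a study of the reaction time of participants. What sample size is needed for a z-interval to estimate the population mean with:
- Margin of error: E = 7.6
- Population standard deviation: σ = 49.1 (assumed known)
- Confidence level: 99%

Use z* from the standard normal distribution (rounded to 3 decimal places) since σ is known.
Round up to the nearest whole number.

Using z* since population σ is known (z-interval formula).

For 99% confidence, z* = 2.576 (from standard normal table)

Sample size formula for z-interval: n = (z*σ/E)²

n = (2.576 × 49.1 / 7.6)²
  = (16.642316)²
  = 276.9667

Round up to the nearest whole number: n = 277

277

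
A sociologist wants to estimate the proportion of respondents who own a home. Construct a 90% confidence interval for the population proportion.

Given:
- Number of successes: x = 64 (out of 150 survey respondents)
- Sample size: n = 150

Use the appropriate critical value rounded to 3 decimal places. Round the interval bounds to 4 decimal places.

Sample proportion: p̂ = 64/150 = 0.426667

Check conditions for normal approximation:
  np̂ = 64 ≥ 10 ✓
  n(1-p̂) = 86 ≥ 10 ✓

The sample is large enough, so use a z-interval (normal approximation) for the proportion.

For 90% confidence, z* = 1.645 (from standard normal table)

Standard error: SE = √(p̂(1-p̂)/n) = √(0.426667×0.573333/150) = 0.04038335

Margin of error: E = z* × SE = 1.645 × 0.04038335 = 0.066431

Z-interval: p̂ ± E = 0.426667 ± 0.066431 = (0.360236, 0.493097)

Rounded to 4 decimal places:

(0.3602, 0.4931)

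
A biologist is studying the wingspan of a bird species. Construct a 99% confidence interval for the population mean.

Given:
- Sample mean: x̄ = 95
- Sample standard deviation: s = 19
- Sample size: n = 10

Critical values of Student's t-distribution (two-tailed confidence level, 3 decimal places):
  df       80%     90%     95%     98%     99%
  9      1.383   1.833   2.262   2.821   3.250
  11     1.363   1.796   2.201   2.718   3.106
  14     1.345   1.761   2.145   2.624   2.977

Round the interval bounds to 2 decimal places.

The population standard deviation σ is unknown (only the sample standard deviation s is given), so use a t-interval with df = n - 1 = 10 - 1 = 9.

For 99% confidence with df = 9, t* = 3.250 (from t-table)

Standard error: SE = s/√n = 19/√10 = 6.008328

Margin of error: E = t* × SE = 3.250 × 6.008328 = 19.5271

T-interval: x̄ ± E = 95 ± 19.5271 = (75.4729, 114.5271)

Rounded to 2 decimal places:

(75.47, 114.53)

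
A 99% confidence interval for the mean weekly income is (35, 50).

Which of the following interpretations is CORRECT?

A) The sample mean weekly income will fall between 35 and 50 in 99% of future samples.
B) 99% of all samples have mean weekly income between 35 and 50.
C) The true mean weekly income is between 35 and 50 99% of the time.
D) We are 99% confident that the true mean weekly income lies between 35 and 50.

A confidence interval represents our confidence in the procedure, not a probability statement about the parameter.

Key concept: If we repeated this sampling process many times and computed a 99% CI each time, about 99% of those intervals would contain the true population parameter.

For this specific interval (35, 50):
- Midpoint (point estimate): 42.5
- Margin of error: 7.5

The correct interpretation is the one stating confidence that the true parameter lies in the interval — option D.

D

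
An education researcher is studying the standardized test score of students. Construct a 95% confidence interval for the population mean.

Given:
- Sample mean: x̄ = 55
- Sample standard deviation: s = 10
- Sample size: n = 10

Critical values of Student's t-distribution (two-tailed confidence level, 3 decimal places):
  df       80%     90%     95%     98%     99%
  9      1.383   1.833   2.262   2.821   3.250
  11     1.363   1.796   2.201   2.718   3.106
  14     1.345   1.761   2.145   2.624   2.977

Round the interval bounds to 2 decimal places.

The population standard deviation σ is unknown (only the sample standard deviation s is given), so use a t-interval with df = n - 1 = 10 - 1 = 9.

For 95% confidence with df = 9, t* = 2.262 (from t-table)

Standard error: SE = s/√n = 10/√10 = 3.162278

Margin of error: E = t* × SE = 2.262 × 3.162278 = 7.1531

T-interval: x̄ ± E = 55 ± 7.1531 = (47.8469, 62.1531)

Rounded to 2 decimal places:

(47.85, 62.15)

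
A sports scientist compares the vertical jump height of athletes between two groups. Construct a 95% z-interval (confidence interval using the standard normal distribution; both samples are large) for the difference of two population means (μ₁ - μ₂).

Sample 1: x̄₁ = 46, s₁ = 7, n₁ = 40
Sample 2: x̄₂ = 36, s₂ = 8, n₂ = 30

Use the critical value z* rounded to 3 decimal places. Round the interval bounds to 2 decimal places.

Both samples are large (n₁ = 40 ≥ 30, n₂ = 30 ≥ 30), so a z-interval for the difference of means applies.

Point estimate: x̄₁ - x̄₂ = 46 - 36 = 10

Standard error: SE = √(s₁²/n₁ + s₂²/n₂)
= √(7²/40 + 8²/30)
= √(1.225000 + 2.133333)
= 1.832576

For 95% confidence, z* = 1.96 (from standard normal table)
Margin of error: E = z* × SE = 1.96 × 1.832576 = 3.5918

Z-interval: (x̄₁ - x̄₂) ± E = 10 ± 3.5918 = (6.4082, 13.5918)

Rounded to 2 decimal places:

(6.41, 13.59)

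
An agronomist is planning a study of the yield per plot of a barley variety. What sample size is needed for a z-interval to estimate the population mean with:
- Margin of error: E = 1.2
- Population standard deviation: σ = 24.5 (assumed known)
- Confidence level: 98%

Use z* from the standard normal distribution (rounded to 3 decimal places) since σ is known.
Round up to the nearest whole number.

Using z* since population σ is known (z-interval formula).

For 98% confidence, z* = 2.326 (from standard normal table)

Sample size formula for z-interval: n = (z*σ/E)²

n = (2.326 × 24.5 / 1.2)²
  = (47.489167)²
  = 2255.2210

Round up to the nearest whole number: n = 2256

2256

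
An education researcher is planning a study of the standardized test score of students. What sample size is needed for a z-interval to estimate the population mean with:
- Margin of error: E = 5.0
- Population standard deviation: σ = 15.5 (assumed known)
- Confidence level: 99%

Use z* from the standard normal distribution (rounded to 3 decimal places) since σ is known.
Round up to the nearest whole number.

Using z* since population σ is known (z-interval formula).

For 99% confidence, z* = 2.576 (from standard normal table)

Sample size formula for z-interval: n = (z*σ/E)²

n = (2.576 × 15.5 / 5.0)²
  = (7.985600)²
  = 63.7698

Round up to the nearest whole number: n = 64

64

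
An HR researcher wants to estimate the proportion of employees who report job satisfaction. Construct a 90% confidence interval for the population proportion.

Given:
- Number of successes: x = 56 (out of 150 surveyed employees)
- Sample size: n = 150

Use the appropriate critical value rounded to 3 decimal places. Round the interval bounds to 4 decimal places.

Sample proportion: p̂ = 56/150 = 0.373333

Check conditions for normal approximation:
  np̂ = 56 ≥ 10 ✓
  n(1-p̂) = 94 ≥ 10 ✓

The sample is large enough, so use a z-interval (normal approximation) for the proportion.

For 90% confidence, z* = 1.645 (from standard normal table)

Standard error: SE = √(p̂(1-p̂)/n) = √(0.373333×0.626667/150) = 0.03949308

Margin of error: E = z* × SE = 1.645 × 0.03949308 = 0.064966

Z-interval: p̂ ± E = 0.373333 ± 0.064966 = (0.308367, 0.438299)

Rounded to 4 decimal places:

(0.3084, 0.4383)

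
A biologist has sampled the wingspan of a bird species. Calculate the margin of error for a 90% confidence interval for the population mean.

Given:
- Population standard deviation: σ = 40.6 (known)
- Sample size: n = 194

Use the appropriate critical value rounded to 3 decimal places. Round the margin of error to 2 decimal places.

The population standard deviation σ is known, so use the z-interval margin of error formula.

For 90% confidence, z* = 1.645 (from standard normal table)

Margin of error formula for z-interval: E = z* × σ/√n

E = 1.645 × 40.6/√194
  = 1.645 × 2.914910
  = 4.7950

Rounded to 2 decimal places:

4.80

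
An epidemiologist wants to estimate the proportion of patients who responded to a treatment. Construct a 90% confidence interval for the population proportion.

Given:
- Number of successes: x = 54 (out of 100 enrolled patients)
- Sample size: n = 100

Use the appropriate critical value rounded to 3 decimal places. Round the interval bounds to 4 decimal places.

Sample proportion: p̂ = 54/100 = 0.540000

Check conditions for normal approximation:
  np̂ = 54 ≥ 10 ✓
  n(1-p̂) = 46 ≥ 10 ✓

The sample is large enough, so use a z-interval (normal approximation) for the proportion.

For 90% confidence, z* = 1.645 (from standard normal table)

Standard error: SE = √(p̂(1-p̂)/n) = √(0.540000×0.460000/100) = 0.04983974

Margin of error: E = z* × SE = 1.645 × 0.04983974 = 0.081986

Z-interval: p̂ ± E = 0.540000 ± 0.081986 = (0.458014, 0.621986)

Rounded to 4 decimal places:

(0.4580, 0.6220)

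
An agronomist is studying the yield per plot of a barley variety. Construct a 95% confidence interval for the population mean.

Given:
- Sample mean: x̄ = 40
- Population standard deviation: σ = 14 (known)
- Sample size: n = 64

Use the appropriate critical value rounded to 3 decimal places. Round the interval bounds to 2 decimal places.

The population standard deviation σ is known, so use a z-interval (standard normal critical value).

For 95% confidence, z* = 1.96 (from standard normal table)

Standard error: SE = σ/√n = 14/√64 = 1.750000

Margin of error: E = z* × SE = 1.96 × 1.750000 = 3.4300

Z-interval: x̄ ± E = 40 ± 3.4300 = (36.5700, 43.4300)

Rounded to 2 decimal places:

(36.57, 43.43)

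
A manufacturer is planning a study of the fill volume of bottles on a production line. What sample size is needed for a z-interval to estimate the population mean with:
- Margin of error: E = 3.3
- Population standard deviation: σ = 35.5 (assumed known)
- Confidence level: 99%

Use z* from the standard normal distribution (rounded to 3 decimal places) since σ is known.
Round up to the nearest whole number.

Using z* since population σ is known (z-interval formula).

For 99% confidence, z* = 2.576 (from standard normal table)

Sample size formula for z-interval: n = (z*σ/E)²

n = (2.576 × 35.5 / 3.3)²
  = (27.711515)²
  = 767.9281

Round up to the nearest whole number: n = 768

768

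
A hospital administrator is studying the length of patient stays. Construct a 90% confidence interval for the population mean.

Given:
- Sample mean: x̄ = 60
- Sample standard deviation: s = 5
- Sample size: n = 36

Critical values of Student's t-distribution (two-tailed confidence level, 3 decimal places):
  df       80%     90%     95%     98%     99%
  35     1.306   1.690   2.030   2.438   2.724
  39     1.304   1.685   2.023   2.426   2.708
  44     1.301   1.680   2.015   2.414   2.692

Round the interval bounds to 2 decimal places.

The population standard deviation σ is unknown (only the sample standard deviation s is given), so use a t-interval with df = n - 1 = 36 - 1 = 35.

For 90% confidence with df = 35, t* = 1.690 (from t-table)

Standard error: SE = s/√n = 5/√36 = 0.833333

Margin of error: E = t* × SE = 1.690 × 0.833333 = 1.4083

T-interval: x̄ ± E = 60 ± 1.4083 = (58.5917, 61.4083)

Rounded to 2 decimal places:

(58.59, 61.41)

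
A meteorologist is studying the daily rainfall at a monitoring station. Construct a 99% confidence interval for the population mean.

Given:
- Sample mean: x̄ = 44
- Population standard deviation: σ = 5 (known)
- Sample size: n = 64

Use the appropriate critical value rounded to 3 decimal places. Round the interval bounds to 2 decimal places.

The population standard deviation σ is known, so use a z-interval (standard normal critical value).

For 99% confidence, z* = 2.576 (from standard normal table)

Standard error: SE = σ/√n = 5/√64 = 0.625000

Margin of error: E = z* × SE = 2.576 × 0.625000 = 1.6100

Z-interval: x̄ ± E = 44 ± 1.6100 = (42.3900, 45.6100)

Rounded to 2 decimal places:

(42.39, 45.61)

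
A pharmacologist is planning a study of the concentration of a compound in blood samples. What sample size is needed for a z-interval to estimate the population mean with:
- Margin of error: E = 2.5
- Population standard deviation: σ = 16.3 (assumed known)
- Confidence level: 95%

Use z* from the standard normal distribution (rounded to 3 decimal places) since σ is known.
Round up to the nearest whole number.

Using z* since population σ is known (z-interval formula).

For 95% confidence, z* = 1.96 (from standard normal table)

Sample size formula for z-interval: n = (z*σ/E)²

n = (1.96 × 16.3 / 2.5)²
  = (12.779200)²
  = 163.3080

Round up to the nearest whole number: n = 164

164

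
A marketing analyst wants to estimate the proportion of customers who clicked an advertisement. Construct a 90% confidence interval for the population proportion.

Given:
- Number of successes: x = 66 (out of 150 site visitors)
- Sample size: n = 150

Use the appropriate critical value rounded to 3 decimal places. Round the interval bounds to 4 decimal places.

Sample proportion: p̂ = 66/150 = 0.440000

Check conditions for normal approximation:
  np̂ = 66 ≥ 10 ✓
  n(1-p̂) = 84 ≥ 10 ✓

The sample is large enough, so use a z-interval (normal approximation) for the proportion.

For 90% confidence, z* = 1.645 (from standard normal table)

Standard error: SE = √(p̂(1-p̂)/n) = √(0.440000×0.560000/150) = 0.04052982

Margin of error: E = z* × SE = 1.645 × 0.04052982 = 0.066672

Z-interval: p̂ ± E = 0.440000 ± 0.066672 = (0.373328, 0.506672)

Rounded to 4 decimal places:

(0.3733, 0.5067)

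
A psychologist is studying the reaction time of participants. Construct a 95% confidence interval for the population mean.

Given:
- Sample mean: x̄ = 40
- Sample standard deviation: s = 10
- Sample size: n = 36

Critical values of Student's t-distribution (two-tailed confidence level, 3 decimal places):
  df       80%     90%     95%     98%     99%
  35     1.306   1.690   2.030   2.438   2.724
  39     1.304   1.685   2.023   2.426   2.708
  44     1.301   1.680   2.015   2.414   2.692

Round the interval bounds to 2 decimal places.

The population standard deviation σ is unknown (only the sample standard deviation s is given), so use a t-interval with df = n - 1 = 36 - 1 = 35.

For 95% confidence with df = 35, t* = 2.030 (from t-table)

Standard error: SE = s/√n = 10/√36 = 1.666667

Margin of error: E = t* × SE = 2.030 × 1.666667 = 3.3833

T-interval: x̄ ± E = 40 ± 3.3833 = (36.6167, 43.3833)

Rounded to 2 decimal places:

(36.62, 43.38)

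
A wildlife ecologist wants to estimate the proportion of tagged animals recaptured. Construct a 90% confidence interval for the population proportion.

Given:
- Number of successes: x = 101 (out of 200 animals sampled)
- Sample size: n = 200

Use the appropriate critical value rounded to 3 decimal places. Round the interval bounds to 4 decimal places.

Sample proportion: p̂ = 101/200 = 0.505000

Check conditions for normal approximation:
  np̂ = 101 ≥ 10 ✓
  n(1-p̂) = 99 ≥ 10 ✓

The sample is large enough, so use a z-interval (normal approximation) for the proportion.

For 90% confidence, z* = 1.645 (from standard normal table)

Standard error: SE = √(p̂(1-p̂)/n) = √(0.505000×0.495000/200) = 0.03535357

Margin of error: E = z* × SE = 1.645 × 0.03535357 = 0.058157

Z-interval: p̂ ± E = 0.505000 ± 0.058157 = (0.446843, 0.563157)

Rounded to 4 decimal places:

(0.4468, 0.5632)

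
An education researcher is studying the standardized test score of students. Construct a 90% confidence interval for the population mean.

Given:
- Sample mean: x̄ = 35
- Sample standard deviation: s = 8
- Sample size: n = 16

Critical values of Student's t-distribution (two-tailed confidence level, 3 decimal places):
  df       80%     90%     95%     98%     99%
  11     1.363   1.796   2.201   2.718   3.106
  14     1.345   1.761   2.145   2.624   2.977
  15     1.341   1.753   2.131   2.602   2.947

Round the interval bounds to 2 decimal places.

The population standard deviation σ is unknown (only the sample standard deviation s is given), so use a t-interval with df = n - 1 = 16 - 1 = 15.

For 90% confidence with df = 15, t* = 1.753 (from t-table)

Standard error: SE = s/√n = 8/√16 = 2.000000

Margin of error: E = t* × SE = 1.753 × 2.000000 = 3.5060

T-interval: x̄ ± E = 35 ± 3.5060 = (31.4940, 38.5060)

Rounded to 2 decimal places:

(31.49, 38.51)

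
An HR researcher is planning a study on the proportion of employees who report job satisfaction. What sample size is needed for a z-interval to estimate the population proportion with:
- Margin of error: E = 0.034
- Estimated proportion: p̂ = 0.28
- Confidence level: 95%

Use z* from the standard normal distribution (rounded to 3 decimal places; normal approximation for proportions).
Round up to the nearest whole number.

Using z* for proportion z-interval (normal approximation).

For 95% confidence, z* = 1.96 (from standard normal table)

Sample size formula for proportion z-interval: n = z*²p̂(1-p̂)/E²

n = 1.96² × 0.28 × 0.72 / 0.034²
  = 3.8416 × 0.2016 / 0.001156
  = 669.9538

Round up to the nearest whole number: n = 670

670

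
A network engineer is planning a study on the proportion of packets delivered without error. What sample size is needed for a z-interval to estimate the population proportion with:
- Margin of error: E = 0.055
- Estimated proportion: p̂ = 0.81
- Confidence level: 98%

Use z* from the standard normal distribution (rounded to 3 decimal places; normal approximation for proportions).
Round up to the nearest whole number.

Using z* for proportion z-interval (normal approximation).

For 98% confidence, z* = 2.326 (from standard normal table)

Sample size formula for proportion z-interval: n = z*²p̂(1-p̂)/E²

n = 2.326² × 0.81 × 0.19 / 0.055²
  = 5.410276 × 0.1539 / 0.003025
  = 275.2534

Round up to the nearest whole number: n = 276

276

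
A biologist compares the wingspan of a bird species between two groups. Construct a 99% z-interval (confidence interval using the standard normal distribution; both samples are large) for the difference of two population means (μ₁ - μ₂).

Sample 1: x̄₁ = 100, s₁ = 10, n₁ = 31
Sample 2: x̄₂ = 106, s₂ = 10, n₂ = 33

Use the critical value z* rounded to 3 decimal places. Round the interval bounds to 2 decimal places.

Both samples are large (n₁ = 31 ≥ 30, n₂ = 33 ≥ 30), so a z-interval for the difference of means applies.

Point estimate: x̄₁ - x̄₂ = 100 - 106 = -6

Standard error: SE = √(s₁²/n₁ + s₂²/n₂)
= √(10²/31 + 10²/33)
= √(3.225806 + 3.030303)
= 2.501222

For 99% confidence, z* = 2.576 (from standard normal table)
Margin of error: E = z* × SE = 2.576 × 2.501222 = 6.4431

Z-interval: (x̄₁ - x̄₂) ± E = -6 ± 6.4431 = (-12.4431, 0.4431)

Rounded to 2 decimal places:

(-12.44, 0.44)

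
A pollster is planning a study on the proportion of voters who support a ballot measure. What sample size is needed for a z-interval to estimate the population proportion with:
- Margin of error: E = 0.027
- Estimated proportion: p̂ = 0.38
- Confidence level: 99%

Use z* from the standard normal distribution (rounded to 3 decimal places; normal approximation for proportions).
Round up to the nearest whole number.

Using z* for proportion z-interval (normal approximation).

For 99% confidence, z* = 2.576 (from standard normal table)

Sample size formula for proportion z-interval: n = z*²p̂(1-p̂)/E²

n = 2.576² × 0.38 × 0.62 / 0.027²
  = 6.635776 × 0.2356 / 0.000729
  = 2144.5663

Round up to the nearest whole number: n = 2145

2145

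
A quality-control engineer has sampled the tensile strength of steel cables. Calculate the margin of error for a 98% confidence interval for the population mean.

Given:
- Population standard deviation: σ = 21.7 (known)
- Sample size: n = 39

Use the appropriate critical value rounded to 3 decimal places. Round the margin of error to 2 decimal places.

The population standard deviation σ is known, so use the z-interval margin of error formula.

For 98% confidence, z* = 2.326 (from standard normal table)

Margin of error formula for z-interval: E = z* × σ/√n

E = 2.326 × 21.7/√39
  = 2.326 × 3.474781
  = 8.0823

Rounded to 2 decimal places:

8.08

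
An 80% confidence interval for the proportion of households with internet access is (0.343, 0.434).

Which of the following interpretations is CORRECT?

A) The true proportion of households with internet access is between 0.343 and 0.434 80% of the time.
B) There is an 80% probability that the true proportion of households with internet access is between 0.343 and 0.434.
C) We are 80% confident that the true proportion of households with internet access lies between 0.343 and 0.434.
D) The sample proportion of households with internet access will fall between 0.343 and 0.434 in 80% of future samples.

A confidence interval represents our confidence in the procedure, not a probability statement about the parameter.

Key concept: If we repeated this sampling process many times and computed an 80% CI each time, about 80% of those intervals would contain the true population parameter.

For this specific interval (0.343, 0.434):
- Midpoint (point estimate): 0.3885
- Margin of error: 0.0455

The correct interpretation is the one stating confidence that the true parameter lies in the interval — option C.

C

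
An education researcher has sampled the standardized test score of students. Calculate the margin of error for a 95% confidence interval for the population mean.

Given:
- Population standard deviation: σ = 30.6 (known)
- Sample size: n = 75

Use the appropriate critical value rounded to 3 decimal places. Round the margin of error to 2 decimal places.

The population standard deviation σ is known, so use the z-interval margin of error formula.

For 95% confidence, z* = 1.96 (from standard normal table)

Margin of error formula for z-interval: E = z* × σ/√n

E = 1.96 × 30.6/√75
  = 1.96 × 3.533384
  = 6.9254

Rounded to 2 decimal places:

6.93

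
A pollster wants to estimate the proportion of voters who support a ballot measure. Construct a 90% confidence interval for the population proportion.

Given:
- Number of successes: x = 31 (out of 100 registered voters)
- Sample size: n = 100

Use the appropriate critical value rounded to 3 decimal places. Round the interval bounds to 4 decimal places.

Sample proportion: p̂ = 31/100 = 0.310000

Check conditions for normal approximation:
  np̂ = 31 ≥ 10 ✓
  n(1-p̂) = 69 ≥ 10 ✓

The sample is large enough, so use a z-interval (normal approximation) for the proportion.

For 90% confidence, z* = 1.645 (from standard normal table)

Standard error: SE = √(p̂(1-p̂)/n) = √(0.310000×0.690000/100) = 0.04624932

Margin of error: E = z* × SE = 1.645 × 0.04624932 = 0.076080

Z-interval: p̂ ± E = 0.310000 ± 0.076080 = (0.233920, 0.386080)

Rounded to 4 decimal places:

(0.2339, 0.3861)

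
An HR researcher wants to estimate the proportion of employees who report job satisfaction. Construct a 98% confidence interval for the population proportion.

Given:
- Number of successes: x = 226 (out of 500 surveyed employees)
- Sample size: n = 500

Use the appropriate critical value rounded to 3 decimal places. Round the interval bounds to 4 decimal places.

Sample proportion: p̂ = 226/500 = 0.452000

Check conditions for normal approximation:
  np̂ = 226 ≥ 10 ✓
  n(1-p̂) = 274 ≥ 10 ✓

The sample is large enough, so use a z-interval (normal approximation) for the proportion.

For 98% confidence, z* = 2.326 (from standard normal table)

Standard error: SE = √(p̂(1-p̂)/n) = √(0.452000×0.548000/500) = 0.02225740

Margin of error: E = z* × SE = 2.326 × 0.02225740 = 0.051771

Z-interval: p̂ ± E = 0.452000 ± 0.051771 = (0.400229, 0.503771)

Rounded to 4 decimal places:

(0.4002, 0.5038)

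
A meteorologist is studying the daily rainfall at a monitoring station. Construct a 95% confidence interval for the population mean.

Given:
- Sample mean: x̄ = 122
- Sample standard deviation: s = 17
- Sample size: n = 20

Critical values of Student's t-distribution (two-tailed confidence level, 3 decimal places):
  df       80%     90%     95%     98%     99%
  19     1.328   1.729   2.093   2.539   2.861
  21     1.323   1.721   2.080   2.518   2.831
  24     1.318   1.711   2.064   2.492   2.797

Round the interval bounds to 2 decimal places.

The population standard deviation σ is unknown (only the sample standard deviation s is given), so use a t-interval with df = n - 1 = 20 - 1 = 19.

For 95% confidence with df = 19, t* = 2.093 (from t-table)

Standard error: SE = s/√n = 17/√20 = 3.801316

Margin of error: E = t* × SE = 2.093 × 3.801316 = 7.9562

T-interval: x̄ ± E = 122 ± 7.9562 = (114.0438, 129.9562)

Rounded to 2 decimal places:

(114.04, 129.96)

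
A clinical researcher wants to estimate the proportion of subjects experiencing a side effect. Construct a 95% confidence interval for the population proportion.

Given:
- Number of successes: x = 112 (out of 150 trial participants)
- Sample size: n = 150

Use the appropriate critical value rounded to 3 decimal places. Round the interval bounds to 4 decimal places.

Sample proportion: p̂ = 112/150 = 0.746667

Check conditions for normal approximation:
  np̂ = 112 ≥ 10 ✓
  n(1-p̂) = 38 ≥ 10 ✓

The sample is large enough, so use a z-interval (normal approximation) for the proportion.

For 95% confidence, z* = 1.96 (from standard normal table)

Standard error: SE = √(p̂(1-p̂)/n) = √(0.746667×0.253333/150) = 0.03551108

Margin of error: E = z* × SE = 1.96 × 0.03551108 = 0.069602

Z-interval: p̂ ± E = 0.746667 ± 0.069602 = (0.677065, 0.816268)

Rounded to 4 decimal places:

(0.6771, 0.8163)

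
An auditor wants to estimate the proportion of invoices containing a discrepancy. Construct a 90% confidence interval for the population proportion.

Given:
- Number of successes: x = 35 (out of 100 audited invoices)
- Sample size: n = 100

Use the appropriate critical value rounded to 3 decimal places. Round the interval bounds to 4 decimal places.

Sample proportion: p̂ = 35/100 = 0.350000

Check conditions for normal approximation:
  np̂ = 35 ≥ 10 ✓
  n(1-p̂) = 65 ≥ 10 ✓

The sample is large enough, so use a z-interval (normal approximation) for the proportion.

For 90% confidence, z* = 1.645 (from standard normal table)

Standard error: SE = √(p̂(1-p̂)/n) = √(0.350000×0.650000/100) = 0.04769696

Margin of error: E = z* × SE = 1.645 × 0.04769696 = 0.078461

Z-interval: p̂ ± E = 0.350000 ± 0.078461 = (0.271539, 0.428461)

Rounded to 4 decimal places:

(0.2715, 0.4285)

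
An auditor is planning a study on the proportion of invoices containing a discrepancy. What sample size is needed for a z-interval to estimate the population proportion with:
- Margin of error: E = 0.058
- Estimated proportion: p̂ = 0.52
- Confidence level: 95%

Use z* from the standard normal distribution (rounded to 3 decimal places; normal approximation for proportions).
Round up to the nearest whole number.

Using z* for proportion z-interval (normal approximation).

For 95% confidence, z* = 1.96 (from standard normal table)

Sample size formula for proportion z-interval: n = z*²p̂(1-p̂)/E²

n = 1.96² × 0.52 × 0.48 / 0.058²
  = 3.8416 × 0.2496 / 0.003364
  = 285.0367

Round up to the nearest whole number: n = 286

286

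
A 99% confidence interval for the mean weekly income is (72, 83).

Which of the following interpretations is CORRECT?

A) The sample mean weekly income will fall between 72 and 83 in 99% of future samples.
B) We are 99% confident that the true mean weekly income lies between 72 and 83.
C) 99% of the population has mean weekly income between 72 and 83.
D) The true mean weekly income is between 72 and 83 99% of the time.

A confidence interval represents our confidence in the procedure, not a probability statement about the parameter.

Key concept: If we repeated this sampling process many times and computed a 99% CI each time, about 99% of those intervals would contain the true population parameter.

For this specific interval (72, 83):
- Midpoint (point estimate): 77.5
- Margin of error: 5.5

The correct interpretation is the one stating confidence that the true parameter lies in the interval — option B.

B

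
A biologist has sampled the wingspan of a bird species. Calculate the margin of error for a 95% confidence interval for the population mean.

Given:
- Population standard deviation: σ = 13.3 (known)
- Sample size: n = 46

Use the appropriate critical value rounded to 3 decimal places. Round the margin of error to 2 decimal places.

The population standard deviation σ is known, so use the z-interval margin of error formula.

For 95% confidence, z* = 1.96 (from standard normal table)

Margin of error formula for z-interval: E = z* × σ/√n

E = 1.96 × 13.3/√46
  = 1.96 × 1.960978
  = 3.8435

Rounded to 2 decimal places:

3.84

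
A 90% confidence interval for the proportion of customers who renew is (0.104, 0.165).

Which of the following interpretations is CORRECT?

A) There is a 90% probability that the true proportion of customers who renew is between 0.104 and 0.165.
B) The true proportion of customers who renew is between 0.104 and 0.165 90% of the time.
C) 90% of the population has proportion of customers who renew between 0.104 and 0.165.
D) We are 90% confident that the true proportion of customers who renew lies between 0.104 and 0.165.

A confidence interval represents our confidence in the procedure, not a probability statement about the parameter.

Key concept: If we repeated this sampling process many times and computed a 90% CI each time, about 90% of those intervals would contain the true population parameter.

For this specific interval (0.104, 0.165):
- Midpoint (point estimate): 0.1345
- Margin of error: 0.0305

The correct interpretation is the one stating confidence that the true parameter lies in the interval — option D.

D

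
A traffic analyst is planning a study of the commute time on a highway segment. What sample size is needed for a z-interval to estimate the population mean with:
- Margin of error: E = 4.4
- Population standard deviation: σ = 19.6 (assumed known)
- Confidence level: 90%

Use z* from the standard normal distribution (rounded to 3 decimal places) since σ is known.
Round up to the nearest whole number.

Using z* since population σ is known (z-interval formula).

For 90% confidence, z* = 1.645 (from standard normal table)

Sample size formula for z-interval: n = (z*σ/E)²

n = (1.645 × 19.6 / 4.4)²
  = (7.327727)²
  = 53.6956

Round up to the nearest whole number: n = 54

54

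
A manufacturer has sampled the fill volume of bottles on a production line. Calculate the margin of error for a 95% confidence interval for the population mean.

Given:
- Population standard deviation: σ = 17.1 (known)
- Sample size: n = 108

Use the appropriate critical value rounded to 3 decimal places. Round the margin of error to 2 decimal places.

The population standard deviation σ is known, so use the z-interval margin of error formula.

For 95% confidence, z* = 1.96 (from standard normal table)

Margin of error formula for z-interval: E = z* × σ/√n

E = 1.96 × 17.1/√108
  = 1.96 × 1.645448
  = 3.2251

Rounded to 2 decimal places:

3.23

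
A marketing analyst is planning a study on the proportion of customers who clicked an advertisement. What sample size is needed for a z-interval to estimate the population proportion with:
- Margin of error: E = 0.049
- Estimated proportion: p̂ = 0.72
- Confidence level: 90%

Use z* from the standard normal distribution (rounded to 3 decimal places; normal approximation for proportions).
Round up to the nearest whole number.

Using z* for proportion z-interval (normal approximation).

For 90% confidence, z* = 1.645 (from standard normal table)

Sample size formula for proportion z-interval: n = z*²p̂(1-p̂)/E²

n = 1.645² × 0.72 × 0.28 / 0.049²
  = 2.706025 × 0.2016 / 0.002401
  = 227.2114

Round up to the nearest whole number: n = 228

228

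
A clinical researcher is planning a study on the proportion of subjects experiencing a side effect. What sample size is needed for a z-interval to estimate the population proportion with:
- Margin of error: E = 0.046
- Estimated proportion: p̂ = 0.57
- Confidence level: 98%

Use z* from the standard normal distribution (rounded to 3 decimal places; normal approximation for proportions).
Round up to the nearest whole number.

Using z* for proportion z-interval (normal approximation).

For 98% confidence, z* = 2.326 (from standard normal table)

Sample size formula for proportion z-interval: n = z*²p̂(1-p̂)/E²

n = 2.326² × 0.57 × 0.43 / 0.046²
  = 5.410276 × 0.2451 / 0.002116
  = 626.6818

Round up to the nearest whole number: n = 627

627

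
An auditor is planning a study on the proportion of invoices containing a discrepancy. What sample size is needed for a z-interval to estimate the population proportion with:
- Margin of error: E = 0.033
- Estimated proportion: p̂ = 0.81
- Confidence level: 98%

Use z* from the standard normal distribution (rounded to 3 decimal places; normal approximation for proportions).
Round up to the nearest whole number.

Using z* for proportion z-interval (normal approximation).

For 98% confidence, z* = 2.326 (from standard normal table)

Sample size formula for proportion z-interval: n = z*²p̂(1-p̂)/E²

n = 2.326² × 0.81 × 0.19 / 0.033²
  = 5.410276 × 0.1539 / 0.001089
  = 764.5927

Round up to the nearest whole number: n = 765

765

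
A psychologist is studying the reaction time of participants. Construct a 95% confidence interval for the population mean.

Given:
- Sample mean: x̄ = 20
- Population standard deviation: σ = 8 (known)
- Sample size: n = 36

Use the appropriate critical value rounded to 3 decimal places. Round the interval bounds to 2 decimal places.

The population standard deviation σ is known, so use a z-interval (standard normal critical value).

For 95% confidence, z* = 1.96 (from standard normal table)

Standard error: SE = σ/√n = 8/√36 = 1.333333

Margin of error: E = z* × SE = 1.96 × 1.333333 = 2.6133

Z-interval: x̄ ± E = 20 ± 2.6133 = (17.3867, 22.6133)

Rounded to 2 decimal places:

(17.39, 22.61)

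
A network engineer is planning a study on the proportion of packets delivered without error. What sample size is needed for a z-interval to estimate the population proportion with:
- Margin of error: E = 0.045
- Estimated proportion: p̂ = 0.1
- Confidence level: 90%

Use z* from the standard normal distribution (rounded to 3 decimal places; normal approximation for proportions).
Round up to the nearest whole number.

Using z* for proportion z-interval (normal approximation).

For 90% confidence, z* = 1.645 (from standard normal table)

Sample size formula for proportion z-interval: n = z*²p̂(1-p̂)/E²

n = 1.645² × 0.1 × 0.9 / 0.045²
  = 2.706025 × 0.09 / 0.002025
  = 120.2678

Round up to the nearest whole number: n = 121

121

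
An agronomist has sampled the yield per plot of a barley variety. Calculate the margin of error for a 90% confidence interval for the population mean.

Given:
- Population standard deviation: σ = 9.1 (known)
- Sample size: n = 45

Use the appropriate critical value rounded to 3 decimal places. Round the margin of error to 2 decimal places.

The population standard deviation σ is known, so use the z-interval margin of error formula.

For 90% confidence, z* = 1.645 (from standard normal table)

Margin of error formula for z-interval: E = z* × σ/√n

E = 1.645 × 9.1/√45
  = 1.645 × 1.356548
  = 2.2315

Rounded to 2 decimal places:

2.23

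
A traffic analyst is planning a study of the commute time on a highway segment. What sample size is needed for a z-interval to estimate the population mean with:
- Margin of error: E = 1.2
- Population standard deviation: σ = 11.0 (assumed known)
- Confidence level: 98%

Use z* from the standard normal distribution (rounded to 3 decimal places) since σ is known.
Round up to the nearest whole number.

Using z* since population σ is known (z-interval formula).

For 98% confidence, z* = 2.326 (from standard normal table)

Sample size formula for z-interval: n = (z*σ/E)²

n = (2.326 × 11.0 / 1.2)²
  = (21.321667)²
  = 454.6135

Round up to the nearest whole number: n = 455

455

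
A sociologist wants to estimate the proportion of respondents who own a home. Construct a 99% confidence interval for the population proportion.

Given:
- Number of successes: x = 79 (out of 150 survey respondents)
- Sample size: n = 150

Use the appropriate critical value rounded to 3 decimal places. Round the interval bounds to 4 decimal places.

Sample proportion: p̂ = 79/150 = 0.526667

Check conditions for normal approximation:
  np̂ = 79 ≥ 10 ✓
  n(1-p̂) = 71 ≥ 10 ✓

The sample is large enough, so use a z-interval (normal approximation) for the proportion.

For 99% confidence, z* = 2.576 (from standard normal table)

Standard error: SE = √(p̂(1-p̂)/n) = √(0.526667×0.473333/150) = 0.04076673

Margin of error: E = z* × SE = 2.576 × 0.04076673 = 0.105015

Z-interval: p̂ ± E = 0.526667 ± 0.105015 = (0.421652, 0.631682)

Rounded to 4 decimal places:

(0.4217, 0.6317)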